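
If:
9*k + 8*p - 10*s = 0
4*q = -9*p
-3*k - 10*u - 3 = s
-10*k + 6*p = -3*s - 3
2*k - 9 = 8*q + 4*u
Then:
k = 3012/4091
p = 2313/8182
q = -20817/32728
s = 3636/4091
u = -4989/8182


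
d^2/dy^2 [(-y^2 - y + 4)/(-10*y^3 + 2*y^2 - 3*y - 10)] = 4*(50*y^6 + 150*y^5 - 1275*y^4 - 40*y^3 - 474*y^2 + 666*y - 23)/(1000*y^9 - 600*y^8 + 1020*y^7 + 2632*y^6 - 894*y^5 + 1866*y^4 + 2667*y^3 - 330*y^2 + 900*y + 1000)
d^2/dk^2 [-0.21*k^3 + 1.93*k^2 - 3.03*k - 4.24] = 3.86 - 1.26*k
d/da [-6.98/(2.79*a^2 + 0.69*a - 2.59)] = (38.9484*a + 4.8162)/(2.79*a^2 + 0.69*a - 2.59)^2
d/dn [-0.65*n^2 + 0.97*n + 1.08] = 0.97 - 1.3*n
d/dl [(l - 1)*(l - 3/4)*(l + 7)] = 3*l^2 + 21*l/2 - 23/2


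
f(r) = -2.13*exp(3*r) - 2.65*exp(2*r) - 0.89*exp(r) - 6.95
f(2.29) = -2325.23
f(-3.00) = -7.00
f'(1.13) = -243.11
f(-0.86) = -7.96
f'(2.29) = -6678.86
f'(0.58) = -54.90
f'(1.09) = -217.66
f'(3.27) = -120086.30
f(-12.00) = -6.95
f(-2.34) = -7.06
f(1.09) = -89.08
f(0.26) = -17.21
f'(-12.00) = 0.00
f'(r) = -6.39*exp(3*r) - 5.3*exp(2*r) - 0.89*exp(r)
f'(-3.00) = -0.06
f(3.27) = -40662.85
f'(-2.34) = -0.14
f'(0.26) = -24.01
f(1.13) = -98.29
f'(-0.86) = -1.81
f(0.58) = -29.13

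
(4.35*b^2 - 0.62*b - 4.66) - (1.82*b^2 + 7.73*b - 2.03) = 2.53*b^2 - 8.35*b - 2.63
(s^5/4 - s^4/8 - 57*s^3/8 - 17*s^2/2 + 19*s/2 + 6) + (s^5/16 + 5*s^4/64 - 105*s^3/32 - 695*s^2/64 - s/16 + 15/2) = 5*s^5/16 - 3*s^4/64 - 333*s^3/32 - 1239*s^2/64 + 151*s/16 + 27/2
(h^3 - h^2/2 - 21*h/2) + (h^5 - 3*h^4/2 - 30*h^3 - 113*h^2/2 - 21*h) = h^5 - 3*h^4/2 - 29*h^3 - 57*h^2 - 63*h/2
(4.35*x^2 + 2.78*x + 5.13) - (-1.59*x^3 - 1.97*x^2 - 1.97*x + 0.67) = 1.59*x^3 + 6.32*x^2 + 4.75*x + 4.46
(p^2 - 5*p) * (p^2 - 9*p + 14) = p^4 - 14*p^3 + 59*p^2 - 70*p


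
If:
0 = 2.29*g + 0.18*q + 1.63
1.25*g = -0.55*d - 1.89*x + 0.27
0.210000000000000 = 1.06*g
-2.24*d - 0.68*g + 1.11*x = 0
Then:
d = -0.05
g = 0.20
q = -11.58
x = 0.03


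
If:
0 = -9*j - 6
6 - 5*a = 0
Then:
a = 6/5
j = -2/3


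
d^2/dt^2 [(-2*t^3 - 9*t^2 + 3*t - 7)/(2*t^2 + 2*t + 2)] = 12*(t^3 - 3*t - 1)/(t^6 + 3*t^5 + 6*t^4 + 7*t^3 + 6*t^2 + 3*t + 1)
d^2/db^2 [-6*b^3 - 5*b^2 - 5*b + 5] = -36*b - 10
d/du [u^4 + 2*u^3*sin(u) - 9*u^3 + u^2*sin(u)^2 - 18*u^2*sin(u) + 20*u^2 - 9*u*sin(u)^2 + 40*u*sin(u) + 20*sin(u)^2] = 2*u^3*cos(u) + 4*u^3 + 6*u^2*sin(u) + u^2*sin(2*u) - 18*u^2*cos(u) - 27*u^2 + 2*u*sin(u)^2 - 36*u*sin(u) - 9*u*sin(2*u) + 40*u*cos(u) + 40*u - 9*sin(u)^2 + 40*sin(u) + 20*sin(2*u)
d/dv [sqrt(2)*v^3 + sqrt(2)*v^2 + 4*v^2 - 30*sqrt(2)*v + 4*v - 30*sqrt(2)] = 3*sqrt(2)*v^2 + 2*sqrt(2)*v + 8*v - 30*sqrt(2) + 4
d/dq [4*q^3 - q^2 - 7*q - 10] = 12*q^2 - 2*q - 7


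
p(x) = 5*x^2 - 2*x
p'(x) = 10*x - 2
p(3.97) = 70.86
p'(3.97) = 37.70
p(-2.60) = 39.00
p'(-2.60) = -28.00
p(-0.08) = 0.19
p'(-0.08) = -2.80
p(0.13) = -0.18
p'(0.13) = -0.70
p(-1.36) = 11.97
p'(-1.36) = -15.60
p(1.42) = 7.24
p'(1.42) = 12.20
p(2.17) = 19.20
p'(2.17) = 19.70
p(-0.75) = 4.31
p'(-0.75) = -9.50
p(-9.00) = 423.00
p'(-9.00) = -92.00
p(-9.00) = 423.00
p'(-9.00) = -92.00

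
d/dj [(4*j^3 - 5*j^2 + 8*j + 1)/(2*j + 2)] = (8*j^3 + 7*j^2 - 10*j + 7)/(2*(j^2 + 2*j + 1))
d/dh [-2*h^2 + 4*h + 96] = 4 - 4*h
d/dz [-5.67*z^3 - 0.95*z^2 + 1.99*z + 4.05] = -17.01*z^2 - 1.9*z + 1.99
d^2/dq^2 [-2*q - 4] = 0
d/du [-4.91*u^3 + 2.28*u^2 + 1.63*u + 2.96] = -14.73*u^2 + 4.56*u + 1.63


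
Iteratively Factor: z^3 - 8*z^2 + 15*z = (z - 3)*(z^2 - 5*z) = (z - 5)*(z - 3)*(z)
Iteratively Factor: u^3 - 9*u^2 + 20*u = (u)*(u^2 - 9*u + 20) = u*(u - 5)*(u - 4)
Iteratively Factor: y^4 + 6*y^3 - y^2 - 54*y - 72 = (y + 4)*(y^3 + 2*y^2 - 9*y - 18) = (y + 3)*(y + 4)*(y^2 - y - 6) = (y + 2)*(y + 3)*(y + 4)*(y - 3)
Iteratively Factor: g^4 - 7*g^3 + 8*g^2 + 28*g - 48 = (g - 3)*(g^3 - 4*g^2 - 4*g + 16) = (g - 3)*(g + 2)*(g^2 - 6*g + 8) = (g - 3)*(g - 2)*(g + 2)*(g - 4)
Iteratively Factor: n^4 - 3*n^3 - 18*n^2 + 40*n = (n)*(n^3 - 3*n^2 - 18*n + 40) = n*(n + 4)*(n^2 - 7*n + 10) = n*(n - 2)*(n + 4)*(n - 5)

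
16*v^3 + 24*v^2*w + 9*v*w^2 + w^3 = (v + w)*(4*v + w)^2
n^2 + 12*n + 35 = (n + 5)*(n + 7)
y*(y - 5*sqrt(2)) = y^2 - 5*sqrt(2)*y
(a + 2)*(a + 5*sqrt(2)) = a^2 + 2*a + 5*sqrt(2)*a + 10*sqrt(2)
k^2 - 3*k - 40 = (k - 8)*(k + 5)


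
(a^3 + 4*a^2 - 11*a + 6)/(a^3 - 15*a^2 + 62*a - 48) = (a^2 + 5*a - 6)/(a^2 - 14*a + 48)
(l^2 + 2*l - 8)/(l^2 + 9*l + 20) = (l - 2)/(l + 5)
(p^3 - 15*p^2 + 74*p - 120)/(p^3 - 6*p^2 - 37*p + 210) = (p^2 - 10*p + 24)/(p^2 - p - 42)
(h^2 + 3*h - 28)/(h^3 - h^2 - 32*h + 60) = (h^2 + 3*h - 28)/(h^3 - h^2 - 32*h + 60)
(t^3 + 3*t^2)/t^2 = t + 3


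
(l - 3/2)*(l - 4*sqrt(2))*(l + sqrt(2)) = l^3 - 3*sqrt(2)*l^2 - 3*l^2/2 - 8*l + 9*sqrt(2)*l/2 + 12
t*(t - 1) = t^2 - t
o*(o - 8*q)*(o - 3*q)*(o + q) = o^4 - 10*o^3*q + 13*o^2*q^2 + 24*o*q^3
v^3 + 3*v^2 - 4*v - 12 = (v - 2)*(v + 2)*(v + 3)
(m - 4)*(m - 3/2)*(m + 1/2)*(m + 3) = m^4 - 2*m^3 - 47*m^2/4 + 51*m/4 + 9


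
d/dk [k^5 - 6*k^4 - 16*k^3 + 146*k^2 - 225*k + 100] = 5*k^4 - 24*k^3 - 48*k^2 + 292*k - 225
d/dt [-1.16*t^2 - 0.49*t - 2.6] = -2.32*t - 0.49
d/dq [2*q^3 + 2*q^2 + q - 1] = 6*q^2 + 4*q + 1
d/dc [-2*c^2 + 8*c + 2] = 8 - 4*c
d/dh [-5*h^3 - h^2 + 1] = h*(-15*h - 2)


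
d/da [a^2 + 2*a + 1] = 2*a + 2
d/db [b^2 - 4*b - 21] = 2*b - 4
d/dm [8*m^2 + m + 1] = 16*m + 1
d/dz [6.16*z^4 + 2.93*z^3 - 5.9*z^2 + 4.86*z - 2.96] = 24.64*z^3 + 8.79*z^2 - 11.8*z + 4.86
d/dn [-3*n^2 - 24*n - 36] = -6*n - 24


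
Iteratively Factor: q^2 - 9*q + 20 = (q - 4)*(q - 5)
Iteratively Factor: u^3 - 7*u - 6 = (u + 1)*(u^2 - u - 6) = (u - 3)*(u + 1)*(u + 2)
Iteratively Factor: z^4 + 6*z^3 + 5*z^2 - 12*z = (z)*(z^3 + 6*z^2 + 5*z - 12) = z*(z + 4)*(z^2 + 2*z - 3) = z*(z + 3)*(z + 4)*(z - 1)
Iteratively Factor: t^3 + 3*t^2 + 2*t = (t)*(t^2 + 3*t + 2) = t*(t + 2)*(t + 1)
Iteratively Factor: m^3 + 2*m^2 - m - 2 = (m + 1)*(m^2 + m - 2) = (m + 1)*(m + 2)*(m - 1)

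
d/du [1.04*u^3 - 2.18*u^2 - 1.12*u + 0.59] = 3.12*u^2 - 4.36*u - 1.12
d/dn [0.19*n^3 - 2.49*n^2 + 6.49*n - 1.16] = 0.57*n^2 - 4.98*n + 6.49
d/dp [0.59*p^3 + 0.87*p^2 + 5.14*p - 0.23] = 1.77*p^2 + 1.74*p + 5.14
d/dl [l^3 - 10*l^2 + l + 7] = 3*l^2 - 20*l + 1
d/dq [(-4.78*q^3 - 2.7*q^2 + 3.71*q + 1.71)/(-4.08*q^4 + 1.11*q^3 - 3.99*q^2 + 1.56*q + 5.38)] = (-19.5024*q^6 - 22.032*q^5 + 67.4796*q^4 + 4.7574*q^3 - 72.2526*q^2 - 15.4062*q + 17.2922)/(16.6464*q^8 - 9.0576*q^7 + 33.7905*q^6 - 21.5874*q^5 - 24.5175*q^4 - 0.5052*q^3 - 40.4988*q^2 + 16.7856*q + 28.9444)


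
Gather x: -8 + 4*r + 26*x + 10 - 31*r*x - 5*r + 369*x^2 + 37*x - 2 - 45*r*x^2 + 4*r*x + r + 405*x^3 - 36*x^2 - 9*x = 405*x^3 + x^2*(333 - 45*r) + x*(54 - 27*r)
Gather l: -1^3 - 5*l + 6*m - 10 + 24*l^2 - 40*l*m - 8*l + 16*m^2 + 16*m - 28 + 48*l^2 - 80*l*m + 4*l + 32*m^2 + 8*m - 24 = 72*l^2 + l*(-120*m - 9) + 48*m^2 + 30*m - 63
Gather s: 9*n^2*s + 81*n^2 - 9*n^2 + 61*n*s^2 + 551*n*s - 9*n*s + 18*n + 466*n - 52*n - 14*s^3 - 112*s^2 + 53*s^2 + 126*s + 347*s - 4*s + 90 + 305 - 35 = 72*n^2 + 432*n - 14*s^3 + s^2*(61*n - 59) + s*(9*n^2 + 542*n + 469) + 360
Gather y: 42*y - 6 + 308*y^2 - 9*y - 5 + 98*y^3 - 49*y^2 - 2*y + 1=98*y^3 + 259*y^2 + 31*y - 10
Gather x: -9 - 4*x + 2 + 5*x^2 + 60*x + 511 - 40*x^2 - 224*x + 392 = -35*x^2 - 168*x + 896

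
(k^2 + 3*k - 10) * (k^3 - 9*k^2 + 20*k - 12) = k^5 - 6*k^4 - 17*k^3 + 138*k^2 - 236*k + 120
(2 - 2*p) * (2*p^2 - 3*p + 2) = -4*p^3 + 10*p^2 - 10*p + 4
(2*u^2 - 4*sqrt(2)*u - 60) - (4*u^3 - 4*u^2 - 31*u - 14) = -4*u^3 + 6*u^2 - 4*sqrt(2)*u + 31*u - 46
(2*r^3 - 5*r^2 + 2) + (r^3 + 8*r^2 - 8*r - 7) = 3*r^3 + 3*r^2 - 8*r - 5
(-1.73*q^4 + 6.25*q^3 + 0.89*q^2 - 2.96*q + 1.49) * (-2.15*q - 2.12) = 3.7195*q^5 - 9.7699*q^4 - 15.1635*q^3 + 4.4772*q^2 + 3.0717*q - 3.1588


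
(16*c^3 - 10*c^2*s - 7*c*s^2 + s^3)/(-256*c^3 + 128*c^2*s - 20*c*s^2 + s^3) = (-2*c^2 + c*s + s^2)/(32*c^2 - 12*c*s + s^2)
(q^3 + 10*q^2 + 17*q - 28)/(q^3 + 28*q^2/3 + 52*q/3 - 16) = 3*(q^2 + 6*q - 7)/(3*q^2 + 16*q - 12)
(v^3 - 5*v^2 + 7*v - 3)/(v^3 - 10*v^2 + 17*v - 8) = (v - 3)/(v - 8)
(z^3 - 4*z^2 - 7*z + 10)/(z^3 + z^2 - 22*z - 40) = (z - 1)/(z + 4)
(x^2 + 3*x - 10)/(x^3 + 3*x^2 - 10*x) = 1/x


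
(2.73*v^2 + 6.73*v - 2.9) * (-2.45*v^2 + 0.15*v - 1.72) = -6.6885*v^4 - 16.079*v^3 + 3.4189*v^2 - 12.0106*v + 4.988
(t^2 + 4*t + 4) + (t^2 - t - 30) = 2*t^2 + 3*t - 26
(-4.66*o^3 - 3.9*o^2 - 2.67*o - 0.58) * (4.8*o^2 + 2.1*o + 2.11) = -22.368*o^5 - 28.506*o^4 - 30.8386*o^3 - 16.62*o^2 - 6.8517*o - 1.2238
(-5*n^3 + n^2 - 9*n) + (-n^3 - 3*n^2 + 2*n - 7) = -6*n^3 - 2*n^2 - 7*n - 7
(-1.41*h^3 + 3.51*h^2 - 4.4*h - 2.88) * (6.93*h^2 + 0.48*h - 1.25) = -9.7713*h^5 + 23.6475*h^4 - 27.0447*h^3 - 26.4579*h^2 + 4.1176*h + 3.6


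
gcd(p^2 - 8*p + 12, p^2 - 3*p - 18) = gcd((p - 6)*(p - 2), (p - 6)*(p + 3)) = p - 6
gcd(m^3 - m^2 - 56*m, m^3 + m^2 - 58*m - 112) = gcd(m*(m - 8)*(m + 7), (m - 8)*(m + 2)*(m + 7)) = m^2 - m - 56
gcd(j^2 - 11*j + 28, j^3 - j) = 1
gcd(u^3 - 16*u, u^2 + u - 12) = u + 4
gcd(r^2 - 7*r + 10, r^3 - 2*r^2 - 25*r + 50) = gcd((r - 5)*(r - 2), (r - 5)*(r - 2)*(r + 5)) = r^2 - 7*r + 10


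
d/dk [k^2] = 2*k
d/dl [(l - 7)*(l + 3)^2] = (l + 3)*(3*l - 11)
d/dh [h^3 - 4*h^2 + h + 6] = 3*h^2 - 8*h + 1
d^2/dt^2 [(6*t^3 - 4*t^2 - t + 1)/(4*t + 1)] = 4*(48*t^3 + 36*t^2 + 9*t + 8)/(64*t^3 + 48*t^2 + 12*t + 1)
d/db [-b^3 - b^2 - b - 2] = -3*b^2 - 2*b - 1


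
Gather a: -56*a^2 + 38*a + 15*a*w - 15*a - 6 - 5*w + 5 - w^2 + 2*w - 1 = -56*a^2 + a*(15*w + 23) - w^2 - 3*w - 2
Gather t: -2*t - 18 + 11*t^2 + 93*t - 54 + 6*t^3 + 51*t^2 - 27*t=6*t^3 + 62*t^2 + 64*t - 72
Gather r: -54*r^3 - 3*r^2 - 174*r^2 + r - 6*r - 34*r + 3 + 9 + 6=-54*r^3 - 177*r^2 - 39*r + 18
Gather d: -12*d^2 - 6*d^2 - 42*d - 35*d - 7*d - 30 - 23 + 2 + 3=-18*d^2 - 84*d - 48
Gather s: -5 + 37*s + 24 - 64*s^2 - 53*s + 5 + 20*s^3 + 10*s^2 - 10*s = 20*s^3 - 54*s^2 - 26*s + 24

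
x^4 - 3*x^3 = x^3*(x - 3)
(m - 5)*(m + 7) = m^2 + 2*m - 35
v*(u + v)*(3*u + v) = 3*u^2*v + 4*u*v^2 + v^3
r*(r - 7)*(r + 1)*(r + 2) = r^4 - 4*r^3 - 19*r^2 - 14*r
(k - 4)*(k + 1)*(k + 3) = k^3 - 13*k - 12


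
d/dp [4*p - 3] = 4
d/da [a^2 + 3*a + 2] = 2*a + 3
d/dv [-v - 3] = -1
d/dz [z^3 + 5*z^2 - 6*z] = 3*z^2 + 10*z - 6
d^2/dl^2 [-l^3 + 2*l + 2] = -6*l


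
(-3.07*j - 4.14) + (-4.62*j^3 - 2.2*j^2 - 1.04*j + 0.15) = -4.62*j^3 - 2.2*j^2 - 4.11*j - 3.99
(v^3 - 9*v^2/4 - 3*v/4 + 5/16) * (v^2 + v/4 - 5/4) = v^5 - 2*v^4 - 41*v^3/16 + 47*v^2/16 + 65*v/64 - 25/64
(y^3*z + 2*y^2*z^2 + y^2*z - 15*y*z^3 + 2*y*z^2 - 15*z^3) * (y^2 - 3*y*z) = y^5*z - y^4*z^2 + y^4*z - 21*y^3*z^3 - y^3*z^2 + 45*y^2*z^4 - 21*y^2*z^3 + 45*y*z^4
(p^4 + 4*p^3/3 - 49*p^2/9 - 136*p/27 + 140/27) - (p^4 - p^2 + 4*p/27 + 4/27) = 4*p^3/3 - 40*p^2/9 - 140*p/27 + 136/27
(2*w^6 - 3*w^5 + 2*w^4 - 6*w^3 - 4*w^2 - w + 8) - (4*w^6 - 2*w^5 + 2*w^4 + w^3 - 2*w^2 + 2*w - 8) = -2*w^6 - w^5 - 7*w^3 - 2*w^2 - 3*w + 16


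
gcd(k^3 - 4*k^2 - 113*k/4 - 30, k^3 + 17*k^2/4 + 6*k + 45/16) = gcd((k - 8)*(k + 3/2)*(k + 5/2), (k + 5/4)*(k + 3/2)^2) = k + 3/2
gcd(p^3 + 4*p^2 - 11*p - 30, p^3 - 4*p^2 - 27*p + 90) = p^2 + 2*p - 15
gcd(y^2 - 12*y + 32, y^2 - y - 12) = y - 4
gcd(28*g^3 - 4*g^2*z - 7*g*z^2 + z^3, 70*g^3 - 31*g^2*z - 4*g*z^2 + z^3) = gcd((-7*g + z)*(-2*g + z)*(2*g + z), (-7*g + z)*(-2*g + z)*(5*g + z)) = 14*g^2 - 9*g*z + z^2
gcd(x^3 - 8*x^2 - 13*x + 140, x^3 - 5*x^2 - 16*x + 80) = x^2 - x - 20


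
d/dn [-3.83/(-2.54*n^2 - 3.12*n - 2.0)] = (-19.4564*n - 11.9496)/(2.54*n^2 + 3.12*n + 2.0)^2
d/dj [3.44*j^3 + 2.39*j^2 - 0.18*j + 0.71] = 10.32*j^2 + 4.78*j - 0.18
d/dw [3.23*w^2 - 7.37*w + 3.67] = 6.46*w - 7.37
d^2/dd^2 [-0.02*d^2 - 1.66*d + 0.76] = -0.0400000000000000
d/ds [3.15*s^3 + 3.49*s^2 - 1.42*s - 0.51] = 9.45*s^2 + 6.98*s - 1.42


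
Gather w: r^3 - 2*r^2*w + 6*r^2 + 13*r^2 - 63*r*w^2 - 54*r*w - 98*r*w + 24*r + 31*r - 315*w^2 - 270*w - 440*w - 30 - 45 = r^3 + 19*r^2 + 55*r + w^2*(-63*r - 315) + w*(-2*r^2 - 152*r - 710) - 75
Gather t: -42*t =-42*t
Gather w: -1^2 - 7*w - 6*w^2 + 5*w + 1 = -6*w^2 - 2*w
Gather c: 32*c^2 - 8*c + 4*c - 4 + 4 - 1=32*c^2 - 4*c - 1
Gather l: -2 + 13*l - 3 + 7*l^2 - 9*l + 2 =7*l^2 + 4*l - 3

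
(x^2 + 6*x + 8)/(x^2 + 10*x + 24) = (x + 2)/(x + 6)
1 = 1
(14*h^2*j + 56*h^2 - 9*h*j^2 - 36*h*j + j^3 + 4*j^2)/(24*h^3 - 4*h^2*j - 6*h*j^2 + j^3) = (7*h*j + 28*h - j^2 - 4*j)/(12*h^2 + 4*h*j - j^2)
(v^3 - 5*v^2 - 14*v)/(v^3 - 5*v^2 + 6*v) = (v^2 - 5*v - 14)/(v^2 - 5*v + 6)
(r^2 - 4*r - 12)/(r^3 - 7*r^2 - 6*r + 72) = (r + 2)/(r^2 - r - 12)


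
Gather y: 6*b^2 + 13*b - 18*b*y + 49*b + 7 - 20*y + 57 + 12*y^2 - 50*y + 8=6*b^2 + 62*b + 12*y^2 + y*(-18*b - 70) + 72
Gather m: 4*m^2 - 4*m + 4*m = 4*m^2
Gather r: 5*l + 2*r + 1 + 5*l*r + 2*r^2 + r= 5*l + 2*r^2 + r*(5*l + 3) + 1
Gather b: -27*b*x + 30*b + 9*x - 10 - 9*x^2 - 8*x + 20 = b*(30 - 27*x) - 9*x^2 + x + 10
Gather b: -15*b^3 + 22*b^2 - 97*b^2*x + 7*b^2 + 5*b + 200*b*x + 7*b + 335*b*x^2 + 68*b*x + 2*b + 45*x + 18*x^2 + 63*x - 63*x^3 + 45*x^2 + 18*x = -15*b^3 + b^2*(29 - 97*x) + b*(335*x^2 + 268*x + 14) - 63*x^3 + 63*x^2 + 126*x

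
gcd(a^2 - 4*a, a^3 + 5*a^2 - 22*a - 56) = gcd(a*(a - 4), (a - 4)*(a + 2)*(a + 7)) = a - 4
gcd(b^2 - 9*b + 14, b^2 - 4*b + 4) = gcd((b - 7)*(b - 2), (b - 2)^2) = b - 2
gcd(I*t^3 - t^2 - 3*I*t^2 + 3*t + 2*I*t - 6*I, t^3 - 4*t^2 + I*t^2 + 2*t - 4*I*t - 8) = t^2 + I*t + 2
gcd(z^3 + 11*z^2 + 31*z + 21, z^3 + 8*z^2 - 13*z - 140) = z + 7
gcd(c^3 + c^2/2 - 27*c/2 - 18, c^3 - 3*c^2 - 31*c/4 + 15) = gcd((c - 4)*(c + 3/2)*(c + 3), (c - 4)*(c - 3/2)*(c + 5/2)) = c - 4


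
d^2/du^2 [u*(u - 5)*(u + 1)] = 6*u - 8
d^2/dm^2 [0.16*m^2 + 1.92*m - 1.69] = 0.320000000000000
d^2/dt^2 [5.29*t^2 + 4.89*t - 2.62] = 10.5800000000000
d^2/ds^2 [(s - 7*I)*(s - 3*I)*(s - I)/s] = 2 + 42*I/s^3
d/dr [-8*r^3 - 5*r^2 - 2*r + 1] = -24*r^2 - 10*r - 2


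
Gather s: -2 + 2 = 0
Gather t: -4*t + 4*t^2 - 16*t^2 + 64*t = -12*t^2 + 60*t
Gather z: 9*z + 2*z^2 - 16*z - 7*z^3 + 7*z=-7*z^3 + 2*z^2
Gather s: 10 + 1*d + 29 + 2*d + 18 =3*d + 57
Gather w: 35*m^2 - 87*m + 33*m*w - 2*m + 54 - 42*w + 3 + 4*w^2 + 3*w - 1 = 35*m^2 - 89*m + 4*w^2 + w*(33*m - 39) + 56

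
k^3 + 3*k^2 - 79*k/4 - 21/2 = (k - 7/2)*(k + 1/2)*(k + 6)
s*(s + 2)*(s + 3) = s^3 + 5*s^2 + 6*s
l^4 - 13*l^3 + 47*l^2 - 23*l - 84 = (l - 7)*(l - 4)*(l - 3)*(l + 1)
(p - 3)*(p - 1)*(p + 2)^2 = p^4 - 9*p^2 - 4*p + 12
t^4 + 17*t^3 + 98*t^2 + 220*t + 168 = (t + 2)^2*(t + 6)*(t + 7)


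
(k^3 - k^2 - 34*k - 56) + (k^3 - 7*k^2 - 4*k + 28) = 2*k^3 - 8*k^2 - 38*k - 28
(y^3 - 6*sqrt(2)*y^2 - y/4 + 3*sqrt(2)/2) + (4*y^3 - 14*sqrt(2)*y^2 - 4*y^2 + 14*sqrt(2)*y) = 5*y^3 - 20*sqrt(2)*y^2 - 4*y^2 - y/4 + 14*sqrt(2)*y + 3*sqrt(2)/2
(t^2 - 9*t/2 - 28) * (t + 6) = t^3 + 3*t^2/2 - 55*t - 168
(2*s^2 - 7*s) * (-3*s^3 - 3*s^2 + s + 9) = -6*s^5 + 15*s^4 + 23*s^3 + 11*s^2 - 63*s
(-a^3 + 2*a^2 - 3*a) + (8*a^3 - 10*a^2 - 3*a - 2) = 7*a^3 - 8*a^2 - 6*a - 2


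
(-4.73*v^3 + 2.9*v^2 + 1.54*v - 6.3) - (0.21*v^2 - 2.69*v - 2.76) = -4.73*v^3 + 2.69*v^2 + 4.23*v - 3.54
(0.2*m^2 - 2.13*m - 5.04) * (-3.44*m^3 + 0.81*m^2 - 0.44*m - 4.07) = -0.688*m^5 + 7.4892*m^4 + 15.5243*m^3 - 3.9592*m^2 + 10.8867*m + 20.5128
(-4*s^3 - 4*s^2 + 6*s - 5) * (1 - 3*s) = 12*s^4 + 8*s^3 - 22*s^2 + 21*s - 5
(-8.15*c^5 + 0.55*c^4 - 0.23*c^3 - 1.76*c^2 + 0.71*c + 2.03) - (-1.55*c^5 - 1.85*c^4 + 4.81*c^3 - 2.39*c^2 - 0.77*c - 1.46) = -6.6*c^5 + 2.4*c^4 - 5.04*c^3 + 0.63*c^2 + 1.48*c + 3.49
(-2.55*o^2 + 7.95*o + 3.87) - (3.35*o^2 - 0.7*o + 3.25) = -5.9*o^2 + 8.65*o + 0.62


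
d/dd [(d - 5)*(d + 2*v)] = 2*d + 2*v - 5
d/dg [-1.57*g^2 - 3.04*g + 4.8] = -3.14*g - 3.04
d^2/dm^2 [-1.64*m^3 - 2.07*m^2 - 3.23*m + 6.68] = -9.84*m - 4.14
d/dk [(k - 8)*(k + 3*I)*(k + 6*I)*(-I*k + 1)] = -4*I*k^3 + k^2*(30 + 24*I) - k*(160 - 54*I) - 18 - 216*I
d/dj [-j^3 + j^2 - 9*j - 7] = -3*j^2 + 2*j - 9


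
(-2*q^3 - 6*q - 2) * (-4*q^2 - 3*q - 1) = 8*q^5 + 6*q^4 + 26*q^3 + 26*q^2 + 12*q + 2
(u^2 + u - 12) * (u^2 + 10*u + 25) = u^4 + 11*u^3 + 23*u^2 - 95*u - 300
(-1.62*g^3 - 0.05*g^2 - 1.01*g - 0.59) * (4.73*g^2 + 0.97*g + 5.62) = -7.6626*g^5 - 1.8079*g^4 - 13.9302*g^3 - 4.0514*g^2 - 6.2485*g - 3.3158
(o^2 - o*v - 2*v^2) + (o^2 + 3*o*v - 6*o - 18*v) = 2*o^2 + 2*o*v - 6*o - 2*v^2 - 18*v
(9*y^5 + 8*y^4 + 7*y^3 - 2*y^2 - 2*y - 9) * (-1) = -9*y^5 - 8*y^4 - 7*y^3 + 2*y^2 + 2*y + 9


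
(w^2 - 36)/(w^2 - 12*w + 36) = (w + 6)/(w - 6)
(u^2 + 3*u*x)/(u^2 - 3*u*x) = (u + 3*x)/(u - 3*x)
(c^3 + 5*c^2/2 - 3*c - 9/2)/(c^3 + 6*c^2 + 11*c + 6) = (c - 3/2)/(c + 2)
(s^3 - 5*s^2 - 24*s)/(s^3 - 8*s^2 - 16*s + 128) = s*(s + 3)/(s^2 - 16)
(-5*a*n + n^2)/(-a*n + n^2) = (5*a - n)/(a - n)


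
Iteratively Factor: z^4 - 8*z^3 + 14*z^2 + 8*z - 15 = (z - 1)*(z^3 - 7*z^2 + 7*z + 15) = (z - 1)*(z + 1)*(z^2 - 8*z + 15) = (z - 3)*(z - 1)*(z + 1)*(z - 5)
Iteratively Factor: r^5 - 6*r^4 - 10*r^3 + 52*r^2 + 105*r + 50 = (r + 1)*(r^4 - 7*r^3 - 3*r^2 + 55*r + 50) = (r - 5)*(r + 1)*(r^3 - 2*r^2 - 13*r - 10) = (r - 5)*(r + 1)^2*(r^2 - 3*r - 10) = (r - 5)^2*(r + 1)^2*(r + 2)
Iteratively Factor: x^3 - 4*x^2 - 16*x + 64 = (x - 4)*(x^2 - 16) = (x - 4)^2*(x + 4)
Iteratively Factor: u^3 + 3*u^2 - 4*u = (u)*(u^2 + 3*u - 4) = u*(u - 1)*(u + 4)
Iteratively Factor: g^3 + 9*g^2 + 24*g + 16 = (g + 4)*(g^2 + 5*g + 4) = (g + 4)^2*(g + 1)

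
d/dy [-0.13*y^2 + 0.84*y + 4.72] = 0.84 - 0.26*y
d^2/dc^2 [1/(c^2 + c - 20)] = 2*(-c^2 - c + (2*c + 1)^2 + 20)/(c^2 + c - 20)^3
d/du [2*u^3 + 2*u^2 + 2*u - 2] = 6*u^2 + 4*u + 2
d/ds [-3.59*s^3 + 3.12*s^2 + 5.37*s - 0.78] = -10.77*s^2 + 6.24*s + 5.37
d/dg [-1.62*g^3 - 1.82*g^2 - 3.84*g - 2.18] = -4.86*g^2 - 3.64*g - 3.84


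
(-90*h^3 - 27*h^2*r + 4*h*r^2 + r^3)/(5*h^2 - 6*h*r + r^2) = (18*h^2 + 9*h*r + r^2)/(-h + r)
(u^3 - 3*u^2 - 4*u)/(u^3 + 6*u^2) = (u^2 - 3*u - 4)/(u*(u + 6))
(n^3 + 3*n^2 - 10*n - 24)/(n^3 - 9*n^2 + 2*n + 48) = (n + 4)/(n - 8)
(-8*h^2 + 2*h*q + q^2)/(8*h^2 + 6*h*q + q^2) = (-2*h + q)/(2*h + q)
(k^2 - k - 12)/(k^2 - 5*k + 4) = (k + 3)/(k - 1)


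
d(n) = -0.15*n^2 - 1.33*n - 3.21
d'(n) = -0.3*n - 1.33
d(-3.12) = -0.52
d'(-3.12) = -0.39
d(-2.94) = -0.60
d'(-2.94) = -0.45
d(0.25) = -3.55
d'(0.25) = -1.40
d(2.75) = -8.00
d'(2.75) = -2.16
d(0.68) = -4.18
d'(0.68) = -1.53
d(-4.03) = -0.29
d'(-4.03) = -0.12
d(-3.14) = -0.51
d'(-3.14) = -0.39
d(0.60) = -4.06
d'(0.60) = -1.51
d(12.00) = -40.77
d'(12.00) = -4.93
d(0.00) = -3.21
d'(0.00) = -1.33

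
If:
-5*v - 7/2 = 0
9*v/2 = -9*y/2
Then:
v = -7/10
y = 7/10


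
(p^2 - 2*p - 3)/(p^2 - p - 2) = (p - 3)/(p - 2)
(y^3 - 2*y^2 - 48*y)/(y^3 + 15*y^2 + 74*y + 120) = y*(y - 8)/(y^2 + 9*y + 20)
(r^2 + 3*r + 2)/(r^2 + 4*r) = (r^2 + 3*r + 2)/(r*(r + 4))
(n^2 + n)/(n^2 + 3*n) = (n + 1)/(n + 3)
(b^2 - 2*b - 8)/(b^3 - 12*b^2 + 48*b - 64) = (b + 2)/(b^2 - 8*b + 16)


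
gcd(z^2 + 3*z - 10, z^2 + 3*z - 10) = z^2 + 3*z - 10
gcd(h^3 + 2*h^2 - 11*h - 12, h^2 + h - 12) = h^2 + h - 12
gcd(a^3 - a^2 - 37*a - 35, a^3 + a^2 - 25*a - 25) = a^2 + 6*a + 5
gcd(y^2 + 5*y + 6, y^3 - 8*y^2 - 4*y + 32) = y + 2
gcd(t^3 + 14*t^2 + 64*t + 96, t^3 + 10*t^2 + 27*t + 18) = t + 6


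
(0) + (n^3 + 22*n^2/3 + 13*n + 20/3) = n^3 + 22*n^2/3 + 13*n + 20/3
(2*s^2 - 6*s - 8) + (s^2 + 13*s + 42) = 3*s^2 + 7*s + 34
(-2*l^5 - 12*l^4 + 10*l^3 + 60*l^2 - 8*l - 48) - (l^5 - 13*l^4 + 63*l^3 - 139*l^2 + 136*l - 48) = -3*l^5 + l^4 - 53*l^3 + 199*l^2 - 144*l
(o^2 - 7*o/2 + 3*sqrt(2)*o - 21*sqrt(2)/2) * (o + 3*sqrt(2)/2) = o^3 - 7*o^2/2 + 9*sqrt(2)*o^2/2 - 63*sqrt(2)*o/4 + 9*o - 63/2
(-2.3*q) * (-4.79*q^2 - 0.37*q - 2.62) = 11.017*q^3 + 0.851*q^2 + 6.026*q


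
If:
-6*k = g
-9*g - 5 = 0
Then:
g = -5/9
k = 5/54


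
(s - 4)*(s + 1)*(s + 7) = s^3 + 4*s^2 - 25*s - 28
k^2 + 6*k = k*(k + 6)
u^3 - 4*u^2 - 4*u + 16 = (u - 4)*(u - 2)*(u + 2)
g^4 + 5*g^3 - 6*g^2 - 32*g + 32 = (g - 2)*(g - 1)*(g + 4)^2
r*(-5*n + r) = -5*n*r + r^2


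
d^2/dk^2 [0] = 0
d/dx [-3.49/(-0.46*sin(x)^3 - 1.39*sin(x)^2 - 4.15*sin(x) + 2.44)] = (-9.7022*sin(x) + 2.4081*cos(2*x) - 16.8916)*cos(x)/(0.46*sin(x)^3 + 1.39*sin(x)^2 + 4.15*sin(x) - 2.44)^2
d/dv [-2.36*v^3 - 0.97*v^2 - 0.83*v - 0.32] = -7.08*v^2 - 1.94*v - 0.83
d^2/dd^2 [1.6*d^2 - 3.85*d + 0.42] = 3.20000000000000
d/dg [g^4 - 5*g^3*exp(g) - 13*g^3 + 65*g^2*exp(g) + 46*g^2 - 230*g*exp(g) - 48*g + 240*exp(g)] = -5*g^3*exp(g) + 4*g^3 + 50*g^2*exp(g) - 39*g^2 - 100*g*exp(g) + 92*g + 10*exp(g) - 48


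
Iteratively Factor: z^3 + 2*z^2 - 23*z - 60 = (z - 5)*(z^2 + 7*z + 12) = (z - 5)*(z + 3)*(z + 4)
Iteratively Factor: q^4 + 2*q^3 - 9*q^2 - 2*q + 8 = (q - 1)*(q^3 + 3*q^2 - 6*q - 8) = (q - 1)*(q + 4)*(q^2 - q - 2) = (q - 2)*(q - 1)*(q + 4)*(q + 1)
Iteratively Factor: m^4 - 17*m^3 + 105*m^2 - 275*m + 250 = (m - 5)*(m^3 - 12*m^2 + 45*m - 50) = (m - 5)^2*(m^2 - 7*m + 10) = (m - 5)^3*(m - 2)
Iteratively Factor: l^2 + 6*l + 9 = (l + 3)*(l + 3)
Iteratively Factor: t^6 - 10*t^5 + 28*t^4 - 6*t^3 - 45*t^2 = (t + 1)*(t^5 - 11*t^4 + 39*t^3 - 45*t^2) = (t - 5)*(t + 1)*(t^4 - 6*t^3 + 9*t^2) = t*(t - 5)*(t + 1)*(t^3 - 6*t^2 + 9*t) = t*(t - 5)*(t - 3)*(t + 1)*(t^2 - 3*t) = t^2*(t - 5)*(t - 3)*(t + 1)*(t - 3)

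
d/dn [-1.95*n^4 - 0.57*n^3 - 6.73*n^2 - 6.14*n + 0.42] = -7.8*n^3 - 1.71*n^2 - 13.46*n - 6.14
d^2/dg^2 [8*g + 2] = 0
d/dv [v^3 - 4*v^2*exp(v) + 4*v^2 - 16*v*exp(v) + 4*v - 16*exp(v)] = -4*v^2*exp(v) + 3*v^2 - 24*v*exp(v) + 8*v - 32*exp(v) + 4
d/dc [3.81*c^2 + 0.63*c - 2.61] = 7.62*c + 0.63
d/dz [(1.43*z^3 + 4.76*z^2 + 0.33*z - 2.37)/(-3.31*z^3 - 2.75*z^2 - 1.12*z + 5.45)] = (11.8231*z^4 - 1.0186*z^3 - 4.5773*z^2 + 38.849*z - 0.8559)/(10.9561*z^6 + 18.205*z^5 + 14.9769*z^4 - 29.919*z^3 - 28.7206*z^2 - 12.208*z + 29.7025)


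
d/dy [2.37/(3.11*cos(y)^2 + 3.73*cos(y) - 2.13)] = (14.7414*cos(y) + 8.8401)*sin(y)/(3.11*cos(y)^2 + 3.73*cos(y) - 2.13)^2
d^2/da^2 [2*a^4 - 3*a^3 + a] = 6*a*(4*a - 3)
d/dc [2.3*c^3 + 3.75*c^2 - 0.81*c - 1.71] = 6.9*c^2 + 7.5*c - 0.81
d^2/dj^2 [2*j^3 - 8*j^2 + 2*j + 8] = 12*j - 16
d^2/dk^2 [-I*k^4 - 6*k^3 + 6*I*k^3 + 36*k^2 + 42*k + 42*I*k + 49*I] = -12*I*k^2 + 36*k*(-1 + I) + 72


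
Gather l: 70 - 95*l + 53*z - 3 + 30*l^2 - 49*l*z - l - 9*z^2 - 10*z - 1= 30*l^2 + l*(-49*z - 96) - 9*z^2 + 43*z + 66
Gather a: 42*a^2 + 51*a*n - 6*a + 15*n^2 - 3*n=42*a^2 + a*(51*n - 6) + 15*n^2 - 3*n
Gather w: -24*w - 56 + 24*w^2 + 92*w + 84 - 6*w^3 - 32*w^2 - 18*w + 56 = -6*w^3 - 8*w^2 + 50*w + 84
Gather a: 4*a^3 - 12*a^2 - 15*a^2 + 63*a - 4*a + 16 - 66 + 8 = 4*a^3 - 27*a^2 + 59*a - 42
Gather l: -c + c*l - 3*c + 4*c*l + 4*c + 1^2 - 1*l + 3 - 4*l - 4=l*(5*c - 5)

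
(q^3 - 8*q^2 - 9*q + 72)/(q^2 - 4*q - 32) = (q^2 - 9)/(q + 4)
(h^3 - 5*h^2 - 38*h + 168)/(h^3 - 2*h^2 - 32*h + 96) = (h - 7)/(h - 4)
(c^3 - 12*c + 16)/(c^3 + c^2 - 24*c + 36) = (c^2 + 2*c - 8)/(c^2 + 3*c - 18)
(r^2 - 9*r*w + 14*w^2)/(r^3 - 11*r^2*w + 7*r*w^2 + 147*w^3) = (r - 2*w)/(r^2 - 4*r*w - 21*w^2)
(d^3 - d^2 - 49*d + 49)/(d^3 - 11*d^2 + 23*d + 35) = (d^2 + 6*d - 7)/(d^2 - 4*d - 5)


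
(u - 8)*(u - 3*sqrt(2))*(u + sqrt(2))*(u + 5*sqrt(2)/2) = u^4 - 8*u^3 + sqrt(2)*u^3/2 - 16*u^2 - 4*sqrt(2)*u^2 - 15*sqrt(2)*u + 128*u + 120*sqrt(2)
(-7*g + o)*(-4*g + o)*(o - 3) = 28*g^2*o - 84*g^2 - 11*g*o^2 + 33*g*o + o^3 - 3*o^2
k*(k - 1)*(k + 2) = k^3 + k^2 - 2*k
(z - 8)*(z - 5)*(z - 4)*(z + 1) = z^4 - 16*z^3 + 75*z^2 - 68*z - 160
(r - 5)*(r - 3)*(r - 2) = r^3 - 10*r^2 + 31*r - 30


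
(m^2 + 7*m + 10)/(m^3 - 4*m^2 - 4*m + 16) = (m + 5)/(m^2 - 6*m + 8)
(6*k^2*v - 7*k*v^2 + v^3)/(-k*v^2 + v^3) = (-6*k + v)/v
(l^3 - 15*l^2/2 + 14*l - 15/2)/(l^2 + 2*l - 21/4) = 2*(l^2 - 6*l + 5)/(2*l + 7)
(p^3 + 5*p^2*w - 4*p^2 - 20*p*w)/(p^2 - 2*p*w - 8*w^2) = p*(-p^2 - 5*p*w + 4*p + 20*w)/(-p^2 + 2*p*w + 8*w^2)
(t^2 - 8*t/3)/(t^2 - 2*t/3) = (3*t - 8)/(3*t - 2)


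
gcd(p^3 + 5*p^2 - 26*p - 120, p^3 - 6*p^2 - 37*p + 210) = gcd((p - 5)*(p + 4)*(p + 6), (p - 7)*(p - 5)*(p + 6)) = p^2 + p - 30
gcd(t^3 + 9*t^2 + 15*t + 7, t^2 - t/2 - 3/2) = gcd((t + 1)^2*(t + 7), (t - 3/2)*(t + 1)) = t + 1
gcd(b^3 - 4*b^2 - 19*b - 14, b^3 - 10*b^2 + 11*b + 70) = b^2 - 5*b - 14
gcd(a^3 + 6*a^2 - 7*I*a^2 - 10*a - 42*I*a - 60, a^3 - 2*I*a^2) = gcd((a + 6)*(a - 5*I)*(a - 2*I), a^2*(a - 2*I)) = a - 2*I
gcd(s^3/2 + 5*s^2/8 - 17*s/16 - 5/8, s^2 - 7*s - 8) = 1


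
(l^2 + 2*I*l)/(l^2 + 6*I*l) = (l + 2*I)/(l + 6*I)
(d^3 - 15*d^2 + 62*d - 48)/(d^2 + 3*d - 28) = (d^3 - 15*d^2 + 62*d - 48)/(d^2 + 3*d - 28)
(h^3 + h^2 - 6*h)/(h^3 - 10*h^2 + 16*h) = (h + 3)/(h - 8)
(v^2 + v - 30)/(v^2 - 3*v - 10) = (v + 6)/(v + 2)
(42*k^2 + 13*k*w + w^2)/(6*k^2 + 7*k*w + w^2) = (7*k + w)/(k + w)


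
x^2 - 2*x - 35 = (x - 7)*(x + 5)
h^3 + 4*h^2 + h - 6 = (h - 1)*(h + 2)*(h + 3)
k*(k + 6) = k^2 + 6*k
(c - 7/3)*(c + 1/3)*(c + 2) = c^3 - 43*c/9 - 14/9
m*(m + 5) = m^2 + 5*m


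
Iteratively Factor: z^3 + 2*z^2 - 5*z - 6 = (z + 3)*(z^2 - z - 2) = (z - 2)*(z + 3)*(z + 1)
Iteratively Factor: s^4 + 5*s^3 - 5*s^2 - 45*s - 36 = (s + 3)*(s^3 + 2*s^2 - 11*s - 12) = (s + 1)*(s + 3)*(s^2 + s - 12) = (s - 3)*(s + 1)*(s + 3)*(s + 4)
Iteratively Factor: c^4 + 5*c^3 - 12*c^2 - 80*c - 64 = (c + 1)*(c^3 + 4*c^2 - 16*c - 64) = (c + 1)*(c + 4)*(c^2 - 16) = (c + 1)*(c + 4)^2*(c - 4)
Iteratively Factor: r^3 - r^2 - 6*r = (r - 3)*(r^2 + 2*r) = (r - 3)*(r + 2)*(r)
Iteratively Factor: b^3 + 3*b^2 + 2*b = (b + 1)*(b^2 + 2*b) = (b + 1)*(b + 2)*(b)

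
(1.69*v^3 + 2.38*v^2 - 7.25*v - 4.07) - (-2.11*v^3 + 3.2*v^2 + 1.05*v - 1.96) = 3.8*v^3 - 0.82*v^2 - 8.3*v - 2.11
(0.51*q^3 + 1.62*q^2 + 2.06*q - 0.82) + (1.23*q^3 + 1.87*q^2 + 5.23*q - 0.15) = 1.74*q^3 + 3.49*q^2 + 7.29*q - 0.97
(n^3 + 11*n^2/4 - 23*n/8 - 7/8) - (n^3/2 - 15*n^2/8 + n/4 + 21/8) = n^3/2 + 37*n^2/8 - 25*n/8 - 7/2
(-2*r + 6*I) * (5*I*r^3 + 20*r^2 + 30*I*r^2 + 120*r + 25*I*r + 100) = -10*I*r^4 - 70*r^3 - 60*I*r^3 - 420*r^2 + 70*I*r^2 - 350*r + 720*I*r + 600*I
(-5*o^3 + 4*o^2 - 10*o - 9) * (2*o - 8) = -10*o^4 + 48*o^3 - 52*o^2 + 62*o + 72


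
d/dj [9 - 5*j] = -5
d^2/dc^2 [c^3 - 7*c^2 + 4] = 6*c - 14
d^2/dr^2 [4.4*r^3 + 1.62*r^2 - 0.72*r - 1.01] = 26.4*r + 3.24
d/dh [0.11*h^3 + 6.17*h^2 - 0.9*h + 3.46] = 0.33*h^2 + 12.34*h - 0.9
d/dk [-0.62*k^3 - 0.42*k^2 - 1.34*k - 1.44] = -1.86*k^2 - 0.84*k - 1.34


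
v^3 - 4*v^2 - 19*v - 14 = (v - 7)*(v + 1)*(v + 2)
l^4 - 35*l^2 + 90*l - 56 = (l - 4)*(l - 2)*(l - 1)*(l + 7)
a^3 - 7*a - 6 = (a - 3)*(a + 1)*(a + 2)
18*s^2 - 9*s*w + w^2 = (-6*s + w)*(-3*s + w)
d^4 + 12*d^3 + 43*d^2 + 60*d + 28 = (d + 1)*(d + 2)^2*(d + 7)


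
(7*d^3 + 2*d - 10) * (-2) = -14*d^3 - 4*d + 20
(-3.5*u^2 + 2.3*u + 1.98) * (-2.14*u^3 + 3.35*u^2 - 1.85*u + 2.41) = 7.49*u^5 - 16.647*u^4 + 9.9428*u^3 - 6.057*u^2 + 1.88*u + 4.7718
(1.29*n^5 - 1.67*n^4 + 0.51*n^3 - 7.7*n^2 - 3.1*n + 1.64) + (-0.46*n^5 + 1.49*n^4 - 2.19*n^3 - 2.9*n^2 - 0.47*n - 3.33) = 0.83*n^5 - 0.18*n^4 - 1.68*n^3 - 10.6*n^2 - 3.57*n - 1.69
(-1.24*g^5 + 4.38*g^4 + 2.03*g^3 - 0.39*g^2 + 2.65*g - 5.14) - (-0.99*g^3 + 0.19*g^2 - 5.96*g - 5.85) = -1.24*g^5 + 4.38*g^4 + 3.02*g^3 - 0.58*g^2 + 8.61*g + 0.71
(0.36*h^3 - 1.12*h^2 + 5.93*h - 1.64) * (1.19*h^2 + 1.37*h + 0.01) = 0.4284*h^5 - 0.8396*h^4 + 5.5259*h^3 + 6.1613*h^2 - 2.1875*h - 0.0164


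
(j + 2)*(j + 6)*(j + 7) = j^3 + 15*j^2 + 68*j + 84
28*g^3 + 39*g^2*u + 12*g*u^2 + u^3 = (g + u)*(4*g + u)*(7*g + u)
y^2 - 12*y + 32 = (y - 8)*(y - 4)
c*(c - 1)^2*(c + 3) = c^4 + c^3 - 5*c^2 + 3*c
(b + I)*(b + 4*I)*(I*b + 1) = I*b^3 - 4*b^2 + I*b - 4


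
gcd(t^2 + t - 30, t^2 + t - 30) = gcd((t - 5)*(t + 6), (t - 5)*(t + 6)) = t^2 + t - 30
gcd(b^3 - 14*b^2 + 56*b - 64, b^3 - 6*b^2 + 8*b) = b^2 - 6*b + 8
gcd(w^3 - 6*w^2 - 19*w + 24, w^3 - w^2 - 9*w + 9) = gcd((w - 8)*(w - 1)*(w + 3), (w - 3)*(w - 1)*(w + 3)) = w^2 + 2*w - 3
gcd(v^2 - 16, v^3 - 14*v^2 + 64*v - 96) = v - 4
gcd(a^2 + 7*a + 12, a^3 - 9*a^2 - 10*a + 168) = a + 4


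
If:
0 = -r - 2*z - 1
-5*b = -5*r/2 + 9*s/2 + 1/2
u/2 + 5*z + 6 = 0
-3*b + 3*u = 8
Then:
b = -10*z - 44/3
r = -2*z - 1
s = 10*z + 422/27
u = -10*z - 12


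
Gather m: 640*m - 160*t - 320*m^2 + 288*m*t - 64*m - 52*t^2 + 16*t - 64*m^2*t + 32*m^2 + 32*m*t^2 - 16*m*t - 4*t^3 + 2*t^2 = m^2*(-64*t - 288) + m*(32*t^2 + 272*t + 576) - 4*t^3 - 50*t^2 - 144*t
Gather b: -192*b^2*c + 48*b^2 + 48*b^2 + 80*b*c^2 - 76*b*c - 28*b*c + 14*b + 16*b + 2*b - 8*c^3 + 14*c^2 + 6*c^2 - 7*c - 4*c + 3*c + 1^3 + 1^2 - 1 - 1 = b^2*(96 - 192*c) + b*(80*c^2 - 104*c + 32) - 8*c^3 + 20*c^2 - 8*c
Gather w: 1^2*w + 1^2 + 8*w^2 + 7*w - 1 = 8*w^2 + 8*w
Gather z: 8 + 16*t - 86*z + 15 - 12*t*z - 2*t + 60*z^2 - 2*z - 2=14*t + 60*z^2 + z*(-12*t - 88) + 21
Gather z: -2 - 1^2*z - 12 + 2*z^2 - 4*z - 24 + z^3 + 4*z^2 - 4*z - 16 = z^3 + 6*z^2 - 9*z - 54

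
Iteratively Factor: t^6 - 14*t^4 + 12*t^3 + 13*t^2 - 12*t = (t - 3)*(t^5 + 3*t^4 - 5*t^3 - 3*t^2 + 4*t) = t*(t - 3)*(t^4 + 3*t^3 - 5*t^2 - 3*t + 4) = t*(t - 3)*(t - 1)*(t^3 + 4*t^2 - t - 4) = t*(t - 3)*(t - 1)*(t + 4)*(t^2 - 1) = t*(t - 3)*(t - 1)^2*(t + 4)*(t + 1)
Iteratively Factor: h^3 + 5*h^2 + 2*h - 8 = (h + 4)*(h^2 + h - 2) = (h - 1)*(h + 4)*(h + 2)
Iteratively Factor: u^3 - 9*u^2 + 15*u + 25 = (u - 5)*(u^2 - 4*u - 5) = (u - 5)^2*(u + 1)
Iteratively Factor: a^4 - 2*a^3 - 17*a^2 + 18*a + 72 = (a - 3)*(a^3 + a^2 - 14*a - 24) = (a - 4)*(a - 3)*(a^2 + 5*a + 6) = (a - 4)*(a - 3)*(a + 2)*(a + 3)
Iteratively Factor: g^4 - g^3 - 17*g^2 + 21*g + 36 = (g + 4)*(g^3 - 5*g^2 + 3*g + 9) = (g - 3)*(g + 4)*(g^2 - 2*g - 3) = (g - 3)^2*(g + 4)*(g + 1)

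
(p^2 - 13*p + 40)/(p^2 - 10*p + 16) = (p - 5)/(p - 2)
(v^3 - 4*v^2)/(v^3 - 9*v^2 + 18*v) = v*(v - 4)/(v^2 - 9*v + 18)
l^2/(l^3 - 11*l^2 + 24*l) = l/(l^2 - 11*l + 24)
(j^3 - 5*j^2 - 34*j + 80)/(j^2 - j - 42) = (-j^3 + 5*j^2 + 34*j - 80)/(-j^2 + j + 42)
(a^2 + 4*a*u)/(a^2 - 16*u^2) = a/(a - 4*u)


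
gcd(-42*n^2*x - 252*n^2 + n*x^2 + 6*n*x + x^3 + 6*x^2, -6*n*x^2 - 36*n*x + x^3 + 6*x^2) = -6*n*x - 36*n + x^2 + 6*x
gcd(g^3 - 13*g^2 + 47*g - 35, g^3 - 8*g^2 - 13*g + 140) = g^2 - 12*g + 35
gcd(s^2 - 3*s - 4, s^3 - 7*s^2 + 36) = 1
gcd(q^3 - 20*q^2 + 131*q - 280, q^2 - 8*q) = q - 8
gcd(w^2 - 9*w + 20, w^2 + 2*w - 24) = w - 4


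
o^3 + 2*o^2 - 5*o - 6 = (o - 2)*(o + 1)*(o + 3)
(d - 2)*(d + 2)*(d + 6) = d^3 + 6*d^2 - 4*d - 24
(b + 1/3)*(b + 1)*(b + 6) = b^3 + 22*b^2/3 + 25*b/3 + 2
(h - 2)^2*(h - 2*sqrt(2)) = h^3 - 4*h^2 - 2*sqrt(2)*h^2 + 4*h + 8*sqrt(2)*h - 8*sqrt(2)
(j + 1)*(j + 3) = j^2 + 4*j + 3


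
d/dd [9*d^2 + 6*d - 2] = 18*d + 6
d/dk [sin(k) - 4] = cos(k)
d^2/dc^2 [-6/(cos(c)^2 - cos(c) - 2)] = 6*(-4*sin(c)^4 + 11*sin(c)^2 - 7*cos(c)/4 + 3*cos(3*c)/4 - 1)/(sin(c)^2 + cos(c) + 1)^3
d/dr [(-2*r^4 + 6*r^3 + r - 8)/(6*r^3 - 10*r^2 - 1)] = (-12*r^6 + 40*r^5 - 60*r^4 - 4*r^3 + 136*r^2 - 160*r - 1)/(36*r^6 - 120*r^5 + 100*r^4 - 12*r^3 + 20*r^2 + 1)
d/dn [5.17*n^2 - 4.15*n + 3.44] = 10.34*n - 4.15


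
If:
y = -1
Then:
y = -1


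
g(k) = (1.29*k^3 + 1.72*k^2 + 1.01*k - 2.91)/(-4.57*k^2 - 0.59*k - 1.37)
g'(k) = (9.14*k + 0.59)*(1.29*k^3 + 1.72*k^2 + 1.01*k - 2.91)/(-4.57*k^2 - 0.59*k - 1.37)^2 + (3.87*k^2 + 3.44*k + 1.01)/(-4.57*k^2 - 0.59*k - 1.37)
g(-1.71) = 0.44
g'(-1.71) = 0.01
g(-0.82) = 0.83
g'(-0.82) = 1.25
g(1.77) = -0.68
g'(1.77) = -0.46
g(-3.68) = 0.78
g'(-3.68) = -0.25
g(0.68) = 0.26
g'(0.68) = -1.78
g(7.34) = -2.41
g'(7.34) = -0.28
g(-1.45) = 0.46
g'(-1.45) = 0.17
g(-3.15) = 0.65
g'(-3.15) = -0.23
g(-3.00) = 0.62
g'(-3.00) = -0.22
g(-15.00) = 3.90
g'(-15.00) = -0.28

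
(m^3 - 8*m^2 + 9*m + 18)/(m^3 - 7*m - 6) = (m - 6)/(m + 2)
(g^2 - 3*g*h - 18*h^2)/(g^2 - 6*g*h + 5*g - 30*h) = (g + 3*h)/(g + 5)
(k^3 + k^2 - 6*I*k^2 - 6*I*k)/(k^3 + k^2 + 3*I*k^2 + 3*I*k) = (k - 6*I)/(k + 3*I)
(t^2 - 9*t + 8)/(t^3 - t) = (t - 8)/(t*(t + 1))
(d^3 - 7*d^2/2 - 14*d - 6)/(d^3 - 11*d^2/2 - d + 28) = (2*d^2 - 11*d - 6)/(2*d^2 - 15*d + 28)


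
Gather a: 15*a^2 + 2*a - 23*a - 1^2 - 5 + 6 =15*a^2 - 21*a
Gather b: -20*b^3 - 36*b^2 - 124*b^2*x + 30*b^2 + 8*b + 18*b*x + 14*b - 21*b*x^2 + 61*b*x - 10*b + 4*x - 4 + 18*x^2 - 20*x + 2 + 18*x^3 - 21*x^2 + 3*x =-20*b^3 + b^2*(-124*x - 6) + b*(-21*x^2 + 79*x + 12) + 18*x^3 - 3*x^2 - 13*x - 2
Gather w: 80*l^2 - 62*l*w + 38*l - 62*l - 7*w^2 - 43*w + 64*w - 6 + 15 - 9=80*l^2 - 24*l - 7*w^2 + w*(21 - 62*l)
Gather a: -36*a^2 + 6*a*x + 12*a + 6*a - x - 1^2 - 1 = -36*a^2 + a*(6*x + 18) - x - 2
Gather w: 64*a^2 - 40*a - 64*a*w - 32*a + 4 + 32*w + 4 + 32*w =64*a^2 - 72*a + w*(64 - 64*a) + 8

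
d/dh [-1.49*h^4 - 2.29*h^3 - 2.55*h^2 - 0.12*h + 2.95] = -5.96*h^3 - 6.87*h^2 - 5.1*h - 0.12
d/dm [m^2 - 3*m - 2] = 2*m - 3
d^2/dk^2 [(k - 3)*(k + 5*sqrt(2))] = 2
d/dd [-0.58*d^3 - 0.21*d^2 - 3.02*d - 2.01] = -1.74*d^2 - 0.42*d - 3.02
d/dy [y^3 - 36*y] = 3*y^2 - 36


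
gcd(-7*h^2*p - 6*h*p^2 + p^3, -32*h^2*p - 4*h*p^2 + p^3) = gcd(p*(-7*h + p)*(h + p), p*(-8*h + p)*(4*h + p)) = p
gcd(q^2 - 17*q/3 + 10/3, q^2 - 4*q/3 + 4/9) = q - 2/3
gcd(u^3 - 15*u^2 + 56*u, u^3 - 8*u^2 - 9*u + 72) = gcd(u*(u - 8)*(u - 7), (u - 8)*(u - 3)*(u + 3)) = u - 8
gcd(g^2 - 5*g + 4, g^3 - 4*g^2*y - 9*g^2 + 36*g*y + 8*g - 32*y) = g - 1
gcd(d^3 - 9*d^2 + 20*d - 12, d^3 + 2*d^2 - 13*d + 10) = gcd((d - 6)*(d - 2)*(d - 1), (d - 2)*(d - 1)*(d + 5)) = d^2 - 3*d + 2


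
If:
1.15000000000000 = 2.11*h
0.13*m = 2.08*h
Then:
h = 0.55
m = 8.72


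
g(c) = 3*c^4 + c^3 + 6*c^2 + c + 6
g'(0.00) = 1.00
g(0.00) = 6.00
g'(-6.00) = -2555.00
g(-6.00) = 3888.00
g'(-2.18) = -135.23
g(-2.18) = 89.73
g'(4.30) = 1062.15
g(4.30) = 1226.39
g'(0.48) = 8.78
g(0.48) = 8.13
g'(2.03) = 138.11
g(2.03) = 92.07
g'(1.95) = 124.79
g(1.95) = 81.56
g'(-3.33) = -448.81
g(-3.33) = 401.17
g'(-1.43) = -45.12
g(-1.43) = 26.46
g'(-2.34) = -164.41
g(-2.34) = 113.65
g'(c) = 12*c^3 + 3*c^2 + 12*c + 1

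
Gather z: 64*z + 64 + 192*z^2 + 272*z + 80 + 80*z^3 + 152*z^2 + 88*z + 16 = 80*z^3 + 344*z^2 + 424*z + 160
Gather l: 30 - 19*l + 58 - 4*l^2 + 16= -4*l^2 - 19*l + 104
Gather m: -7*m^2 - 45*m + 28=-7*m^2 - 45*m + 28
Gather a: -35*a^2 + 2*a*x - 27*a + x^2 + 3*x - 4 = -35*a^2 + a*(2*x - 27) + x^2 + 3*x - 4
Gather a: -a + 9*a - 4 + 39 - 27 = 8*a + 8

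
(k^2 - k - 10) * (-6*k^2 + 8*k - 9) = -6*k^4 + 14*k^3 + 43*k^2 - 71*k + 90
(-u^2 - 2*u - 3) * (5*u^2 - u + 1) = -5*u^4 - 9*u^3 - 14*u^2 + u - 3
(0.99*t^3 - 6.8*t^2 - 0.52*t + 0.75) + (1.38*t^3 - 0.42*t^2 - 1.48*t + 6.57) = 2.37*t^3 - 7.22*t^2 - 2.0*t + 7.32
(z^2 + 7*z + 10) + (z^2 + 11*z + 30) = 2*z^2 + 18*z + 40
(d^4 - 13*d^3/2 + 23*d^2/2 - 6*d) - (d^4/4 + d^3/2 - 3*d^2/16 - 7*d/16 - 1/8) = 3*d^4/4 - 7*d^3 + 187*d^2/16 - 89*d/16 + 1/8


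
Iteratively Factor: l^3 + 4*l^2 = (l)*(l^2 + 4*l) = l*(l + 4)*(l)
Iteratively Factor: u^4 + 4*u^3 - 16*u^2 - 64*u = (u + 4)*(u^3 - 16*u) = (u + 4)^2*(u^2 - 4*u) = (u - 4)*(u + 4)^2*(u)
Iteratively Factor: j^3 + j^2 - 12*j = (j - 3)*(j^2 + 4*j) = j*(j - 3)*(j + 4)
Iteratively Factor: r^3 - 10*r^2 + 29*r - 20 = (r - 1)*(r^2 - 9*r + 20) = (r - 5)*(r - 1)*(r - 4)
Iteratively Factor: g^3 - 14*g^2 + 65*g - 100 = (g - 5)*(g^2 - 9*g + 20) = (g - 5)^2*(g - 4)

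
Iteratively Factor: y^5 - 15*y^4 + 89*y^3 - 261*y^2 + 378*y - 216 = (y - 4)*(y^4 - 11*y^3 + 45*y^2 - 81*y + 54) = (y - 4)*(y - 3)*(y^3 - 8*y^2 + 21*y - 18) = (y - 4)*(y - 3)^2*(y^2 - 5*y + 6) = (y - 4)*(y - 3)^2*(y - 2)*(y - 3)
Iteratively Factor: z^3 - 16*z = (z)*(z^2 - 16) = z*(z + 4)*(z - 4)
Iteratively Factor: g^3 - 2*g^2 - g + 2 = (g + 1)*(g^2 - 3*g + 2) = (g - 1)*(g + 1)*(g - 2)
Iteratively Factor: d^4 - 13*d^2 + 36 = (d + 3)*(d^3 - 3*d^2 - 4*d + 12) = (d + 2)*(d + 3)*(d^2 - 5*d + 6) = (d - 2)*(d + 2)*(d + 3)*(d - 3)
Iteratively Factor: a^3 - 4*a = (a - 2)*(a^2 + 2*a) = a*(a - 2)*(a + 2)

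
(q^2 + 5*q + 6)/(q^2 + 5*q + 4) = (q^2 + 5*q + 6)/(q^2 + 5*q + 4)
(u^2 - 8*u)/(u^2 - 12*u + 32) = u/(u - 4)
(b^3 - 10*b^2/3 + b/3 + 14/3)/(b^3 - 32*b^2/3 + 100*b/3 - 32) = (3*b^2 - 4*b - 7)/(3*b^2 - 26*b + 48)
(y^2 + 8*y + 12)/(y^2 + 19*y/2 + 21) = 2*(y + 2)/(2*y + 7)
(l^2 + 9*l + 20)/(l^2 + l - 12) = (l + 5)/(l - 3)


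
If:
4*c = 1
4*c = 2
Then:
No Solution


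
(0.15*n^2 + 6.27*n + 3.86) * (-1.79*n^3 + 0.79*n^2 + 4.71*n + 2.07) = -0.2685*n^5 - 11.1048*n^4 - 1.2496*n^3 + 32.8916*n^2 + 31.1595*n + 7.9902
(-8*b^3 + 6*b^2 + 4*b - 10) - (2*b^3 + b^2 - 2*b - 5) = -10*b^3 + 5*b^2 + 6*b - 5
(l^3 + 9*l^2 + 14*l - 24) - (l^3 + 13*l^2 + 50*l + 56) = -4*l^2 - 36*l - 80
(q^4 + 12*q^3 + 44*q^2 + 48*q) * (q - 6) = q^5 + 6*q^4 - 28*q^3 - 216*q^2 - 288*q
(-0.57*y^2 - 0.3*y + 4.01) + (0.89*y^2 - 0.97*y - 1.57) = 0.32*y^2 - 1.27*y + 2.44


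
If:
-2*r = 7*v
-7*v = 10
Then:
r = 5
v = -10/7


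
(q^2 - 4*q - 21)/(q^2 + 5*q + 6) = (q - 7)/(q + 2)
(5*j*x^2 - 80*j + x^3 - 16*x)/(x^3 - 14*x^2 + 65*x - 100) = (5*j*x + 20*j + x^2 + 4*x)/(x^2 - 10*x + 25)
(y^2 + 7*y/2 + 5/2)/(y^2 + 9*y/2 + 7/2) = (2*y + 5)/(2*y + 7)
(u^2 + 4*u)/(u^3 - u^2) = (u + 4)/(u*(u - 1))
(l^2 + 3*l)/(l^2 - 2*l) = (l + 3)/(l - 2)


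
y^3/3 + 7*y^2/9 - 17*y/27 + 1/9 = (y/3 + 1)*(y - 1/3)^2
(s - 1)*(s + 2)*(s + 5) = s^3 + 6*s^2 + 3*s - 10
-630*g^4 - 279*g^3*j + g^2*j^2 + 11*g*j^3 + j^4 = (-5*g + j)*(3*g + j)*(6*g + j)*(7*g + j)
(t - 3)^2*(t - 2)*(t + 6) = t^4 - 2*t^3 - 27*t^2 + 108*t - 108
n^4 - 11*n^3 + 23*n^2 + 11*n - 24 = (n - 8)*(n - 3)*(n - 1)*(n + 1)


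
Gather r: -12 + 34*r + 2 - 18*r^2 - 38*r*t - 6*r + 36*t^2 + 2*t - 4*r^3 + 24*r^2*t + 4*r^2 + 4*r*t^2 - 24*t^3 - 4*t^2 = -4*r^3 + r^2*(24*t - 14) + r*(4*t^2 - 38*t + 28) - 24*t^3 + 32*t^2 + 2*t - 10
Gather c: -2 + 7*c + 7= 7*c + 5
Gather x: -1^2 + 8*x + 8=8*x + 7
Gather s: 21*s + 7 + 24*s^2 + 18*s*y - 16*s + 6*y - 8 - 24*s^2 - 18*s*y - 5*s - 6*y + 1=0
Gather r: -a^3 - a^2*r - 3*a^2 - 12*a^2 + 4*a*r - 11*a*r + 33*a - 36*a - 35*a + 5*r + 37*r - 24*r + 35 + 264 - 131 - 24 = -a^3 - 15*a^2 - 38*a + r*(-a^2 - 7*a + 18) + 144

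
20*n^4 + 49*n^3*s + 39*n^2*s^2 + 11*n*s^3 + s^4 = (n + s)^2*(4*n + s)*(5*n + s)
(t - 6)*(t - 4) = t^2 - 10*t + 24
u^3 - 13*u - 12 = (u - 4)*(u + 1)*(u + 3)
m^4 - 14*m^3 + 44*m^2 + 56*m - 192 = (m - 8)*(m - 6)*(m - 2)*(m + 2)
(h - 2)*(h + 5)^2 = h^3 + 8*h^2 + 5*h - 50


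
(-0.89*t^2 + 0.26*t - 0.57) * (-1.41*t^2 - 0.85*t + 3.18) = 1.2549*t^4 + 0.3899*t^3 - 2.2475*t^2 + 1.3113*t - 1.8126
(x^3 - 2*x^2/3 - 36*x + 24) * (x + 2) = x^4 + 4*x^3/3 - 112*x^2/3 - 48*x + 48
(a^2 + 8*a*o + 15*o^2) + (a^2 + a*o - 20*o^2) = 2*a^2 + 9*a*o - 5*o^2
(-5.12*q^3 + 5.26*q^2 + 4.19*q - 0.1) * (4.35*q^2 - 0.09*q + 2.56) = -22.272*q^5 + 23.3418*q^4 + 4.6459*q^3 + 12.6535*q^2 + 10.7354*q - 0.256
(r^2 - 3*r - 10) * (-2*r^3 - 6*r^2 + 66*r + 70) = -2*r^5 + 104*r^3 - 68*r^2 - 870*r - 700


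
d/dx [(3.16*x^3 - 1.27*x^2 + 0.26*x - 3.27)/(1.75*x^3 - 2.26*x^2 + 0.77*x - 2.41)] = (-4.9191*x^4 + 3.9564*x^3 - 6.0696*x^2 - 8.659*x + 1.8913)/(3.0625*x^6 - 7.91*x^5 + 7.8026*x^4 - 11.9154*x^3 + 11.4861*x^2 - 3.7114*x + 5.8081)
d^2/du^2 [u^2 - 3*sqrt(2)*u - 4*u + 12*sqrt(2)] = 2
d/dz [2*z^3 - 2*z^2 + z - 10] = 6*z^2 - 4*z + 1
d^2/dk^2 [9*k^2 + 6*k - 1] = 18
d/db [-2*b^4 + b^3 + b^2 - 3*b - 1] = -8*b^3 + 3*b^2 + 2*b - 3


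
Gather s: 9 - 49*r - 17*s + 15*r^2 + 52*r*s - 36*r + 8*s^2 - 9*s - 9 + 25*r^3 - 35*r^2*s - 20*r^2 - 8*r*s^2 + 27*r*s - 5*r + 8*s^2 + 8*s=25*r^3 - 5*r^2 - 90*r + s^2*(16 - 8*r) + s*(-35*r^2 + 79*r - 18)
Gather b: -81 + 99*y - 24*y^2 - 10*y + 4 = -24*y^2 + 89*y - 77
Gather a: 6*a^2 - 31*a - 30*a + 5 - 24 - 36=6*a^2 - 61*a - 55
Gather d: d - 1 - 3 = d - 4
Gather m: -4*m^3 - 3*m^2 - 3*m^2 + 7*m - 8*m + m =-4*m^3 - 6*m^2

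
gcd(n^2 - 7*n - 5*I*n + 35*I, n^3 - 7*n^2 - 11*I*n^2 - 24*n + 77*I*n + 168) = n - 7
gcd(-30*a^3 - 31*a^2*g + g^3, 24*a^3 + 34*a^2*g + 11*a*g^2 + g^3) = a + g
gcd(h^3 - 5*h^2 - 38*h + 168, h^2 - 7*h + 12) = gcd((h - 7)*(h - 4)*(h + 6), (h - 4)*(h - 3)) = h - 4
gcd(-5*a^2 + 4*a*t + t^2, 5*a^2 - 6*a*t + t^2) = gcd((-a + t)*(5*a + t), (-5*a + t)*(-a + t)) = -a + t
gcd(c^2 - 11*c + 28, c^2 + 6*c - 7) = 1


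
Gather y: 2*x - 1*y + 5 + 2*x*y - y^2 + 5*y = 2*x - y^2 + y*(2*x + 4) + 5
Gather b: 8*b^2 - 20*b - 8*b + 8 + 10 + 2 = 8*b^2 - 28*b + 20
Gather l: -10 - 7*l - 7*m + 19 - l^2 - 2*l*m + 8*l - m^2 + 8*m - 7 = -l^2 + l*(1 - 2*m) - m^2 + m + 2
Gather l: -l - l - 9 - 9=-2*l - 18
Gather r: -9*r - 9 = -9*r - 9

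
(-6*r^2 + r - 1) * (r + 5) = -6*r^3 - 29*r^2 + 4*r - 5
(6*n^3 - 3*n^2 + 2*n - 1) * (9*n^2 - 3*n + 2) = 54*n^5 - 45*n^4 + 39*n^3 - 21*n^2 + 7*n - 2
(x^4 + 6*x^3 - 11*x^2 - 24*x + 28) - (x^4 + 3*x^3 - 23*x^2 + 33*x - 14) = 3*x^3 + 12*x^2 - 57*x + 42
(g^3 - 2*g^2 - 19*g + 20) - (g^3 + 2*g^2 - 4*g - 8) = -4*g^2 - 15*g + 28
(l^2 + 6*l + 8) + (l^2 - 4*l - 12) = 2*l^2 + 2*l - 4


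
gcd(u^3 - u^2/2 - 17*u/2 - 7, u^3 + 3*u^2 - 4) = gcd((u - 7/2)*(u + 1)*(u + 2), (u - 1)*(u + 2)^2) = u + 2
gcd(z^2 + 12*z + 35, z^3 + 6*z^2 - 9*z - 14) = z + 7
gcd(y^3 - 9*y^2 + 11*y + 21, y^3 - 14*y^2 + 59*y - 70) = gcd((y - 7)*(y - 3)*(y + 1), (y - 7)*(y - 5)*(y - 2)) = y - 7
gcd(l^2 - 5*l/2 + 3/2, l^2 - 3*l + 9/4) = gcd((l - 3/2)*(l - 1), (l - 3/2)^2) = l - 3/2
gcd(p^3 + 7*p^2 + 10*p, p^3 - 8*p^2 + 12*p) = p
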